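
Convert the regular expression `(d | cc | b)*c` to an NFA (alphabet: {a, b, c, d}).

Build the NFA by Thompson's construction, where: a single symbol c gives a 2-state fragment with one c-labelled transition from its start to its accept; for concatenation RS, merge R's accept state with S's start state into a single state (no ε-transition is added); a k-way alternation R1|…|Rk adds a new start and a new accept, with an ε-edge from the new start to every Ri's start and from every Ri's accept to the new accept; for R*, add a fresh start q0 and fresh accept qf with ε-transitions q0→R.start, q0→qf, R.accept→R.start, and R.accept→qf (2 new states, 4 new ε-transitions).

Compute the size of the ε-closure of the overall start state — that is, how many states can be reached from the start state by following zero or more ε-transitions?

6

Let C(F) = |ε-closure(F.start)| within fragment F, and note whether F accepts ε. Symbol fragments have C = 1 and do not accept ε. Then:
  cc → C equals the left operand's closure size = 1 (its accept is not ε-reachable, so the closure stops there)
  d | cc | b → C = 1 + 1 + 1 + 1 = 4 (the new accept is not ε-reachable since no branch accepts ε)
  (d | cc | b)* → the star's fresh start ε-reaches both the body's start and the fresh accept: C = 2 + 4 = 6
  (d | cc | b)*c → the left operand accepts ε, so the closure extends into the next operand (the shared merged state is already counted); C = 6 + (1−1) = 6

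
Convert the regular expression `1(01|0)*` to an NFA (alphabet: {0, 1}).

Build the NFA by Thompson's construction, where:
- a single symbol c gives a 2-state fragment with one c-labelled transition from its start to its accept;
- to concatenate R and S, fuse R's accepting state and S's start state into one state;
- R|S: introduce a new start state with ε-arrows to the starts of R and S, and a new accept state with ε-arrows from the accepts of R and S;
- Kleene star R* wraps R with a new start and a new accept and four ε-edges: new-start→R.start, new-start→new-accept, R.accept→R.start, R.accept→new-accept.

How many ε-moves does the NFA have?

Building bottom-up:
Each of the 4 symbol leaves contributes 0 ε-transitions.
  01 → 0 ε-transitions
  01|0 → 4 ε-transitions
  (01|0)* → 8 ε-transitions
  1(01|0)* → 8 ε-transitions

8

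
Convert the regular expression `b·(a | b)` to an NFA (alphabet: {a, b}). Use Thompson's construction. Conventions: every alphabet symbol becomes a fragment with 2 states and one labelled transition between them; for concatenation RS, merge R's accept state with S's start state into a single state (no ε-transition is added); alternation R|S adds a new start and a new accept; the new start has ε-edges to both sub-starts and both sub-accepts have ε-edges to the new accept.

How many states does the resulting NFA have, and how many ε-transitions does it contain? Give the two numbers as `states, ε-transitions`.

7, 4

Building bottom-up:
Each of the 3 symbol leaves contributes 2 states and 0 ε-transitions.
  a | b : 6 states, 4 ε-transitions
  b·(a | b) : 7 states, 4 ε-transitions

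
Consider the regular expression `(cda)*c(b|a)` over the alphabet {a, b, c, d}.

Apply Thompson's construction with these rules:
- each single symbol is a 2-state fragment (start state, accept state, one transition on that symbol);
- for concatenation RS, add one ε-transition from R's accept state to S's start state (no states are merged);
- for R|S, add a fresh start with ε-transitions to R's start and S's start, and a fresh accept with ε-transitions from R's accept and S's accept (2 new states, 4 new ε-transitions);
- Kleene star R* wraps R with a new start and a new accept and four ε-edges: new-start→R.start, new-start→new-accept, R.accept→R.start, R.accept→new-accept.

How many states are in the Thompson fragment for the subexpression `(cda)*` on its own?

Fragment for `(cda)*`:
Each of the 3 symbol leaves contributes a 2-state fragment.
  cda → 6 states
  (cda)* → 8 states

8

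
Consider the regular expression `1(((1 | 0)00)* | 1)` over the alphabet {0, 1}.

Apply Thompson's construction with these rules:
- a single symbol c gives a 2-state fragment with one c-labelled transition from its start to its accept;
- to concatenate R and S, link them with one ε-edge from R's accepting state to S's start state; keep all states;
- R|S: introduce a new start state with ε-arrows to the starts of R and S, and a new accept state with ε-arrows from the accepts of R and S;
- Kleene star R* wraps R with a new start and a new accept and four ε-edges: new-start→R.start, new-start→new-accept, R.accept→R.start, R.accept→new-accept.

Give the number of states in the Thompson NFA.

Recursing over subexpressions:
Each of the 6 symbol leaves contributes a 2-state fragment.
  1 | 0 = 6 states
  (1 | 0)00 = 10 states
  ((1 | 0)00)* = 12 states
  ((1 | 0)00)* | 1 = 16 states
  1(((1 | 0)00)* | 1) = 18 states

18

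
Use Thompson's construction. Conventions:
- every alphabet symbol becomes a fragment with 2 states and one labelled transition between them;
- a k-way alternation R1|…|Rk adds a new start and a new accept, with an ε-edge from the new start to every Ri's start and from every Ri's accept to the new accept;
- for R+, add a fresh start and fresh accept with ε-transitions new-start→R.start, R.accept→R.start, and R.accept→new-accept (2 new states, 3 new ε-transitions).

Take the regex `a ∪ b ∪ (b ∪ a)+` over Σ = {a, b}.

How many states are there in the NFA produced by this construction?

14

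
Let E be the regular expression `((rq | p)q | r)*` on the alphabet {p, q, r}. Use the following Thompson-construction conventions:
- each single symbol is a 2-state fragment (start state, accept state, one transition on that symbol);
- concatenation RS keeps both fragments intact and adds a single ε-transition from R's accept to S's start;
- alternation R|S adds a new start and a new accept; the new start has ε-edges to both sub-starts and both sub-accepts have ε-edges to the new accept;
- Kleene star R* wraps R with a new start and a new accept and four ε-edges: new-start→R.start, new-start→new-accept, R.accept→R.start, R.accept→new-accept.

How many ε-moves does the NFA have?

14

Building bottom-up:
Each of the 5 symbol leaves contributes 0 ε-transitions.
  rq — 1 ε-transition
  rq | p — 5 ε-transitions
  (rq | p)q — 6 ε-transitions
  (rq | p)q | r — 10 ε-transitions
  ((rq | p)q | r)* — 14 ε-transitions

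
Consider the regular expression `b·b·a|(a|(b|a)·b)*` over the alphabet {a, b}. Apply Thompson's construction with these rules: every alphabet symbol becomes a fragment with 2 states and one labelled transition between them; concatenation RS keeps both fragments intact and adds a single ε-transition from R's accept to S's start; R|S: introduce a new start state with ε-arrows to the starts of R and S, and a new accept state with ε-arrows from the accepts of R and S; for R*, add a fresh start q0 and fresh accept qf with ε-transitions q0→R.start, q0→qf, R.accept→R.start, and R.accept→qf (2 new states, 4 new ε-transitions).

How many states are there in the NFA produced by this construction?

By structural recursion:
Each of the 7 symbol leaves contributes a 2-state fragment.
  b·b·a = 6 states
  b|a = 6 states
  (b|a)·b = 8 states
  a|(b|a)·b = 12 states
  (a|(b|a)·b)* = 14 states
  b·b·a|(a|(b|a)·b)* = 22 states

22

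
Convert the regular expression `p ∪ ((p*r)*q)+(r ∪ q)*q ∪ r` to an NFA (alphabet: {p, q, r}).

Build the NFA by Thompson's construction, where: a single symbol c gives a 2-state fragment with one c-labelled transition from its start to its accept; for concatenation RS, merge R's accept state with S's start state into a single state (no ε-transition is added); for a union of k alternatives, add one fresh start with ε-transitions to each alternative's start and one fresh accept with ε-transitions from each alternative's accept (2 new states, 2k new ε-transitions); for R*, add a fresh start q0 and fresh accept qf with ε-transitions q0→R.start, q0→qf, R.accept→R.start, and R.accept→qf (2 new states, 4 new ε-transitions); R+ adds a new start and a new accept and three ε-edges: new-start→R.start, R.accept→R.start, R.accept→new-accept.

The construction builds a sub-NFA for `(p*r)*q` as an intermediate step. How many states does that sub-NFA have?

8

Fragment for `(p*r)*q`:
Each of the 3 symbol leaves contributes a 2-state fragment.
  p* = 4 states
  p*r = 5 states
  (p*r)* = 7 states
  (p*r)*q = 8 states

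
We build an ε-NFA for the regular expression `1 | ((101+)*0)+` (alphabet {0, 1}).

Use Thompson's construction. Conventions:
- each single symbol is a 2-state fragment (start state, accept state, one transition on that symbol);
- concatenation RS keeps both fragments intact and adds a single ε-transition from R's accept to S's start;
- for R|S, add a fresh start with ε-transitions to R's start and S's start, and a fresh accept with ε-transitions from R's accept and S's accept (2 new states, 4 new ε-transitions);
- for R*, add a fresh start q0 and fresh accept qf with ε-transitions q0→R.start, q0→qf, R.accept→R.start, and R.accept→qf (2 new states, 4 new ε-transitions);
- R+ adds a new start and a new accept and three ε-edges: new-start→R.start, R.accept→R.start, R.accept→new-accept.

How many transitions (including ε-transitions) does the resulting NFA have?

Bottom-up over the parse tree:
Each of the 5 symbol leaves contributes 1 transition (1 symbol, 0 ε).
  1+ — 4 transitions (1 symbol, 3 ε)
  101+ — 8 transitions (3 symbol, 5 ε)
  (101+)* — 12 transitions (3 symbol, 9 ε)
  (101+)*0 — 14 transitions (4 symbol, 10 ε)
  ((101+)*0)+ — 17 transitions (4 symbol, 13 ε)
  1 | ((101+)*0)+ — 22 transitions (5 symbol, 17 ε)

22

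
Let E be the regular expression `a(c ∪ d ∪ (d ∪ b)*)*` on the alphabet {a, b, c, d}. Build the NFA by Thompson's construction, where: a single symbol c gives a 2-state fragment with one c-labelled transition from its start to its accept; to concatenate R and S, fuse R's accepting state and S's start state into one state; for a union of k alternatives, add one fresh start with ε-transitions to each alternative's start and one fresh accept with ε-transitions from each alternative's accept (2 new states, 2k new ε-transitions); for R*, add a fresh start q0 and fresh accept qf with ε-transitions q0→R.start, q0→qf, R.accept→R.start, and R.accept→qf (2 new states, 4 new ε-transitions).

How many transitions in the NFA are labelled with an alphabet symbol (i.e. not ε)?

5

Per subexpression:
Each of the 5 symbol leaves contributes exactly 1 symbol transition.
  d ∪ b : 2 symbol transitions
  (d ∪ b)* : 2 symbol transitions
  c ∪ d ∪ (d ∪ b)* : 4 symbol transitions
  (c ∪ d ∪ (d ∪ b)*)* : 4 symbol transitions
  a(c ∪ d ∪ (d ∪ b)*)* : 5 symbol transitions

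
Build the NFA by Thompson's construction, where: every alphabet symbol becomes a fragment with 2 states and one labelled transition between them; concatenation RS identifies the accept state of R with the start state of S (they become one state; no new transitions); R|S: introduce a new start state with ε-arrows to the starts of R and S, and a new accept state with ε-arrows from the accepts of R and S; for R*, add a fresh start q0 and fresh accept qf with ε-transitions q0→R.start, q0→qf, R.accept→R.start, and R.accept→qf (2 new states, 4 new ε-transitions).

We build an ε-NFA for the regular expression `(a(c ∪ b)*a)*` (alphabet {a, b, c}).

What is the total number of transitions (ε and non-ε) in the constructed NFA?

16

Per subexpression:
Each of the 4 symbol leaves contributes 1 transition (1 symbol, 0 ε).
  c ∪ b → 6 transitions (2 symbol, 4 ε)
  (c ∪ b)* → 10 transitions (2 symbol, 8 ε)
  a(c ∪ b)*a → 12 transitions (4 symbol, 8 ε)
  (a(c ∪ b)*a)* → 16 transitions (4 symbol, 12 ε)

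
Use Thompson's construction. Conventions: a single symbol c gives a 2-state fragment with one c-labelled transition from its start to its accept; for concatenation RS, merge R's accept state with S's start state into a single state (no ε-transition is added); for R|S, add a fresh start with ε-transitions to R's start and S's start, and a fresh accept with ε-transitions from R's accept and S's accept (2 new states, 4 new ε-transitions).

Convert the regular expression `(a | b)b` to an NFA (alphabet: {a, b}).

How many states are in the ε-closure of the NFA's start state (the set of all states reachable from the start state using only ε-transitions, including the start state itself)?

3

Work bottom-up. For each fragment F, track |ε-closure(F.start)| and whether F's accept lies in that closure (i.e. whether F accepts ε). A single-symbol fragment has closure size 1 and does not accept ε.
  a | b → new start ε-reaches every alternative's start; none of them accept ε, so the new accept is not reached: |closure| = 1 + 1 + 1 = 3
  (a | b)b → |closure| equals the left operand's closure size = 3 (its accept is not ε-reachable, so the closure stops there)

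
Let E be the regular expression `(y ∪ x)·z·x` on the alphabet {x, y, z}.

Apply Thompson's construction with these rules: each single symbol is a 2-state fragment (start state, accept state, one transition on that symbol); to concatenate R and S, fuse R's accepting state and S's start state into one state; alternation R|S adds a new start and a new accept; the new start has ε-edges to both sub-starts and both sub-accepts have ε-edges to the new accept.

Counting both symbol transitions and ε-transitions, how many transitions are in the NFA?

By structural recursion:
Each of the 4 symbol leaves contributes 1 transition (1 symbol, 0 ε).
  y ∪ x — 6 transitions (2 symbol, 4 ε)
  (y ∪ x)·z·x — 8 transitions (4 symbol, 4 ε)

8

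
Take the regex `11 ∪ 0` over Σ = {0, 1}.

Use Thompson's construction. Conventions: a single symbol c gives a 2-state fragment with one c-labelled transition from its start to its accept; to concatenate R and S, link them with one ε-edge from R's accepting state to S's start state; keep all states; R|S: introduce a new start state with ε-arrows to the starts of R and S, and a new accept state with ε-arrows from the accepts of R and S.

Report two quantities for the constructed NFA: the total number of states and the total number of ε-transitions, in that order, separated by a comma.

8, 5

Recursing over subexpressions:
Each of the 3 symbol leaves contributes 2 states and 0 ε-transitions.
  11 = 4 states, 1 ε-transition
  11 ∪ 0 = 8 states, 5 ε-transitions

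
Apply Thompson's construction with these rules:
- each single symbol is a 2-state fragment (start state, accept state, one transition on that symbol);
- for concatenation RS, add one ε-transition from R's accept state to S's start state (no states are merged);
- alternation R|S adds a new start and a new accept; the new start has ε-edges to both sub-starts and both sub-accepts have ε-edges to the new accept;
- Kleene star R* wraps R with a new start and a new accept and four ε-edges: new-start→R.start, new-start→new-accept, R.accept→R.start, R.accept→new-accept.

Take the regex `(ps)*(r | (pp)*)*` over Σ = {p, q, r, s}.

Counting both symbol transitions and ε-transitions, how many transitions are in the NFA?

Bottom-up over the parse tree:
Each of the 5 symbol leaves contributes 1 transition (1 symbol, 0 ε).
  ps = 3 transitions (2 symbol, 1 ε)
  (ps)* = 7 transitions (2 symbol, 5 ε)
  pp = 3 transitions (2 symbol, 1 ε)
  (pp)* = 7 transitions (2 symbol, 5 ε)
  r | (pp)* = 12 transitions (3 symbol, 9 ε)
  (r | (pp)*)* = 16 transitions (3 symbol, 13 ε)
  (ps)*(r | (pp)*)* = 24 transitions (5 symbol, 19 ε)

24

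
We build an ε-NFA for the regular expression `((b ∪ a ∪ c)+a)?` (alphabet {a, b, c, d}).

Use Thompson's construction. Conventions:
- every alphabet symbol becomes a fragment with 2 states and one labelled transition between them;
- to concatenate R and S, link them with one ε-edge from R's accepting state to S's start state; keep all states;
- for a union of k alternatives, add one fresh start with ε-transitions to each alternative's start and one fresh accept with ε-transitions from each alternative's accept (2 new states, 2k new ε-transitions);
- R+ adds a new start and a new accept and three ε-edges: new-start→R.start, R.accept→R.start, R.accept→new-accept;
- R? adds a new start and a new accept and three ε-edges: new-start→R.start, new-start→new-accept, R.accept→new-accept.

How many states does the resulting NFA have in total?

By structural recursion:
Each of the 4 symbol leaves contributes a 2-state fragment.
  b ∪ a ∪ c : 8 states
  (b ∪ a ∪ c)+ : 10 states
  (b ∪ a ∪ c)+a : 12 states
  ((b ∪ a ∪ c)+a)? : 14 states

14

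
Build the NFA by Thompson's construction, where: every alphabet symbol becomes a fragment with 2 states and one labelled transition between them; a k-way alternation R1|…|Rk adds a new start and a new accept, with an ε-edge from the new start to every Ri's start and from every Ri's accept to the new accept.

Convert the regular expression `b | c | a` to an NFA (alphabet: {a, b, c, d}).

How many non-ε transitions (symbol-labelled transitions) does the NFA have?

3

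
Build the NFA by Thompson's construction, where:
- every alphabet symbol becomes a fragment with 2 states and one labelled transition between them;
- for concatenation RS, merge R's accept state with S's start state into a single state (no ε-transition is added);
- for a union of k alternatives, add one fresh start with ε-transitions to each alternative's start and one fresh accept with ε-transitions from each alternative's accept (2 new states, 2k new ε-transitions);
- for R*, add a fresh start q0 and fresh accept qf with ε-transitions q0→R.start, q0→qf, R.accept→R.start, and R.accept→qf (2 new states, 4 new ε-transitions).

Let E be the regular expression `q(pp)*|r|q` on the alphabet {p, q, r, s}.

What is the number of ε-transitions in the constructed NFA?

Per subexpression:
Each of the 5 symbol leaves contributes 0 ε-transitions.
  pp = 0 ε-transitions
  (pp)* = 4 ε-transitions
  q(pp)* = 4 ε-transitions
  q(pp)*|r|q = 10 ε-transitions

10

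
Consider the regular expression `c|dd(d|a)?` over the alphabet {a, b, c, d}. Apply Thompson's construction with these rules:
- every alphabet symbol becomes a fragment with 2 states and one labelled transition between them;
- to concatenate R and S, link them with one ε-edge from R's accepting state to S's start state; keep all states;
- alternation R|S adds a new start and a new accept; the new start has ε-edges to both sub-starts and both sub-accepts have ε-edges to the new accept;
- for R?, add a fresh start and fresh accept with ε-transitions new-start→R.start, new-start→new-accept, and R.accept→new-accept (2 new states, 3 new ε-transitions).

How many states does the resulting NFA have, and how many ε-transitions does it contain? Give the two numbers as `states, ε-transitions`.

16, 13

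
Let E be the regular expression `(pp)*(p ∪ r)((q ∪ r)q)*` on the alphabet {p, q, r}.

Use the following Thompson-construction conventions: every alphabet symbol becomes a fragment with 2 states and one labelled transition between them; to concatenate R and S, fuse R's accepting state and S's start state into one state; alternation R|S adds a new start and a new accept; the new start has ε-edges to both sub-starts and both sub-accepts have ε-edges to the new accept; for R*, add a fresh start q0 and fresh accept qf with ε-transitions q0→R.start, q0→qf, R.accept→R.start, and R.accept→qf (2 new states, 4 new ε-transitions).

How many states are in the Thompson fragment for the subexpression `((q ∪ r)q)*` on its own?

Fragment for `((q ∪ r)q)*`:
Each of the 3 symbol leaves contributes a 2-state fragment.
  q ∪ r — 6 states
  (q ∪ r)q — 7 states
  ((q ∪ r)q)* — 9 states

9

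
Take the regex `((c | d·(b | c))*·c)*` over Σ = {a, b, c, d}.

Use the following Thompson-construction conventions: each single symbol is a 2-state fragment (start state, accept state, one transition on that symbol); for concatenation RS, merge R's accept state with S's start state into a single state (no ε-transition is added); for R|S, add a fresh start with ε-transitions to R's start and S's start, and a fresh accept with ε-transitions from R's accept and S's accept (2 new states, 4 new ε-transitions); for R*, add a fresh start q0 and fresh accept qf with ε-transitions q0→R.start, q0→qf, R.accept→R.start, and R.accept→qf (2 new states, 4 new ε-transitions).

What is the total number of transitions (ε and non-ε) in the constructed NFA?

21

By structural recursion:
Each of the 5 symbol leaves contributes 1 transition (1 symbol, 0 ε).
  b | c : 6 transitions (2 symbol, 4 ε)
  d·(b | c) : 7 transitions (3 symbol, 4 ε)
  c | d·(b | c) : 12 transitions (4 symbol, 8 ε)
  (c | d·(b | c))* : 16 transitions (4 symbol, 12 ε)
  (c | d·(b | c))*·c : 17 transitions (5 symbol, 12 ε)
  ((c | d·(b | c))*·c)* : 21 transitions (5 symbol, 16 ε)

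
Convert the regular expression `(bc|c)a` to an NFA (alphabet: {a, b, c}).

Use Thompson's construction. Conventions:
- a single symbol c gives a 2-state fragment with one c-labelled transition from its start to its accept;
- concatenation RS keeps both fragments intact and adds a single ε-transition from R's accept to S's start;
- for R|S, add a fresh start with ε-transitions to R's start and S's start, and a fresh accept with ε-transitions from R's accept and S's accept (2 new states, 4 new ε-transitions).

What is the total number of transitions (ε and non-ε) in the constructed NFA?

Per subexpression:
Each of the 4 symbol leaves contributes 1 transition (1 symbol, 0 ε).
  bc → 3 transitions (2 symbol, 1 ε)
  bc|c → 8 transitions (3 symbol, 5 ε)
  (bc|c)a → 10 transitions (4 symbol, 6 ε)

10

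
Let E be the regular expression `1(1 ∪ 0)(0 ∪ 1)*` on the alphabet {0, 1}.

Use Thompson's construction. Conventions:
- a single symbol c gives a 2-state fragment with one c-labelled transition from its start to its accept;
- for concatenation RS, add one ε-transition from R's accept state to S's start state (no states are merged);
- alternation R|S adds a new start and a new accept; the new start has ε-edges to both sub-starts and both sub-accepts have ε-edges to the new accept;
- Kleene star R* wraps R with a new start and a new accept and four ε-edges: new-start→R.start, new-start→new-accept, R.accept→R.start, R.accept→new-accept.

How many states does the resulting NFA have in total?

16

By structural recursion:
Each of the 5 symbol leaves contributes a 2-state fragment.
  1 ∪ 0 : 6 states
  0 ∪ 1 : 6 states
  (0 ∪ 1)* : 8 states
  1(1 ∪ 0)(0 ∪ 1)* : 16 states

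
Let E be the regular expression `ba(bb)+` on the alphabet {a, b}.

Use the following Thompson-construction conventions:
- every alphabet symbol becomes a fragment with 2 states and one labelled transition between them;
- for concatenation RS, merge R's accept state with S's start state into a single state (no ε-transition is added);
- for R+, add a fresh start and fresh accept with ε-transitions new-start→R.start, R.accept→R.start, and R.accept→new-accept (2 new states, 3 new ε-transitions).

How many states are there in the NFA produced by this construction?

Per subexpression:
Each of the 4 symbol leaves contributes a 2-state fragment.
  bb — 3 states
  (bb)+ — 5 states
  ba(bb)+ — 7 states

7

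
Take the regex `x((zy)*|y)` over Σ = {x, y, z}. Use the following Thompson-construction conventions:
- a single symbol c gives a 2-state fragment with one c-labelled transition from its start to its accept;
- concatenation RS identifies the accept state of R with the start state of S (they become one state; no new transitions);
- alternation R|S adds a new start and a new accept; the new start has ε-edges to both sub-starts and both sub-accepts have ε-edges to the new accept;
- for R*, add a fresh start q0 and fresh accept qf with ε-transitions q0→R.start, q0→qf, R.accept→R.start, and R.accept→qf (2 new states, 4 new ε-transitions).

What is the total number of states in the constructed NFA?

10

Recursing over subexpressions:
Each of the 4 symbol leaves contributes a 2-state fragment.
  zy — 3 states
  (zy)* — 5 states
  (zy)*|y — 9 states
  x((zy)*|y) — 10 states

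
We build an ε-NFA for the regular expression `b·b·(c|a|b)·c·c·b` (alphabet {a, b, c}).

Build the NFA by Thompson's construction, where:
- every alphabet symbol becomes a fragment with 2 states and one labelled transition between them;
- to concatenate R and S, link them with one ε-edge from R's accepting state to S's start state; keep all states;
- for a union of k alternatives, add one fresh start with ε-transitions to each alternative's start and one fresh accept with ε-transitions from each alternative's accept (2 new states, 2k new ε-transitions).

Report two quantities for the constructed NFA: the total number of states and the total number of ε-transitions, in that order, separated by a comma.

18, 11

Bottom-up over the parse tree:
Each of the 8 symbol leaves contributes 2 states and 0 ε-transitions.
  c|a|b : 8 states, 6 ε-transitions
  b·b·(c|a|b)·c·c·b : 18 states, 11 ε-transitions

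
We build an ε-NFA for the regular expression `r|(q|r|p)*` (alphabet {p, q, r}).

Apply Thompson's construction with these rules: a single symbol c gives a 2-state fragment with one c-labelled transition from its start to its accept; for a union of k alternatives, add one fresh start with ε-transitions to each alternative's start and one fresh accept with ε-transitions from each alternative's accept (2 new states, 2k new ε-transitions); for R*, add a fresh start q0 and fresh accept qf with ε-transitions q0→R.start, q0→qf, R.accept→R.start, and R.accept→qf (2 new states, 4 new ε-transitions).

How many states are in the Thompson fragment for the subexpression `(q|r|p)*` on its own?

Fragment for `(q|r|p)*`:
Each of the 3 symbol leaves contributes a 2-state fragment.
  q|r|p : 8 states
  (q|r|p)* : 10 states

10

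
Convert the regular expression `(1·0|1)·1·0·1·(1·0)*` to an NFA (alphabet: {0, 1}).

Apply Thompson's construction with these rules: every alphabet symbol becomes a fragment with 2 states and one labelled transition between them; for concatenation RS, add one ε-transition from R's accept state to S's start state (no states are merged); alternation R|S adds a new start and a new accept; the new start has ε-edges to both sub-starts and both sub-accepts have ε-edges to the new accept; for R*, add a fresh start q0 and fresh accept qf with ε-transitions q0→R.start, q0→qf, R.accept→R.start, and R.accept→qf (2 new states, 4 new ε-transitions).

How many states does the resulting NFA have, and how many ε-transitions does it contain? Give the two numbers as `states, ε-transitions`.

By structural recursion:
Each of the 8 symbol leaves contributes 2 states and 0 ε-transitions.
  1·0 — 4 states, 1 ε-transition
  1·0|1 — 8 states, 5 ε-transitions
  1·0 — 4 states, 1 ε-transition
  (1·0)* — 6 states, 5 ε-transitions
  (1·0|1)·1·0·1·(1·0)* — 20 states, 14 ε-transitions

20, 14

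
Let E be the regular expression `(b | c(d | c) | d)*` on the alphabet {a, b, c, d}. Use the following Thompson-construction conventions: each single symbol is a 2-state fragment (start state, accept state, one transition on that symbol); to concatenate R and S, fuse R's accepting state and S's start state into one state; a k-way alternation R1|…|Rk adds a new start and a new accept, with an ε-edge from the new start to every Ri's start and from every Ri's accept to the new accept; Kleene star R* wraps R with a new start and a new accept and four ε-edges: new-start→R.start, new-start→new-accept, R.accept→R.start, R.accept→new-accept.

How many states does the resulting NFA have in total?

Recursing over subexpressions:
Each of the 5 symbol leaves contributes a 2-state fragment.
  d | c = 6 states
  c(d | c) = 7 states
  b | c(d | c) | d = 13 states
  (b | c(d | c) | d)* = 15 states

15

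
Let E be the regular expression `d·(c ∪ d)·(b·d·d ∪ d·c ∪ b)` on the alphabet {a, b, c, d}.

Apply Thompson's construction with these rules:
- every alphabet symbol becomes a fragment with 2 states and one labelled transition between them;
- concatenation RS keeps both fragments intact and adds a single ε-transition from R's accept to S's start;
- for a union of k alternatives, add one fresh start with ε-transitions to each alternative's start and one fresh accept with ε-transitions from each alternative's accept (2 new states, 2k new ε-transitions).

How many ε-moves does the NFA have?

15

Building bottom-up:
Each of the 9 symbol leaves contributes 0 ε-transitions.
  c ∪ d = 4 ε-transitions
  b·d·d = 2 ε-transitions
  d·c = 1 ε-transition
  b·d·d ∪ d·c ∪ b = 9 ε-transitions
  d·(c ∪ d)·(b·d·d ∪ d·c ∪ b) = 15 ε-transitions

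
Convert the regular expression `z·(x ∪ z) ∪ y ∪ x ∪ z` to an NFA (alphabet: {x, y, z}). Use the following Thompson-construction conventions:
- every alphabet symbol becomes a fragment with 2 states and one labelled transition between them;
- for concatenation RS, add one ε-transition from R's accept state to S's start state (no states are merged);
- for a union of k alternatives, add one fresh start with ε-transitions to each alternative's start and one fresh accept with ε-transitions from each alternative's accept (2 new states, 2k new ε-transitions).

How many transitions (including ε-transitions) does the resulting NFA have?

Per subexpression:
Each of the 6 symbol leaves contributes 1 transition (1 symbol, 0 ε).
  x ∪ z → 6 transitions (2 symbol, 4 ε)
  z·(x ∪ z) → 8 transitions (3 symbol, 5 ε)
  z·(x ∪ z) ∪ y ∪ x ∪ z → 19 transitions (6 symbol, 13 ε)

19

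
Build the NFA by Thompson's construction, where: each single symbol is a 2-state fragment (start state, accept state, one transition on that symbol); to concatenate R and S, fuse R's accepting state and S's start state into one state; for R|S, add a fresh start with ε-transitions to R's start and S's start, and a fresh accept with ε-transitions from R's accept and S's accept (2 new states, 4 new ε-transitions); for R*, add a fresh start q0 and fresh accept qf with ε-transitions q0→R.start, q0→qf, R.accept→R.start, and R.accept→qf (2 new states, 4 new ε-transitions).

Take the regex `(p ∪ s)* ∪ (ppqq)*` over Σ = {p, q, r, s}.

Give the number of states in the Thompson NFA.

17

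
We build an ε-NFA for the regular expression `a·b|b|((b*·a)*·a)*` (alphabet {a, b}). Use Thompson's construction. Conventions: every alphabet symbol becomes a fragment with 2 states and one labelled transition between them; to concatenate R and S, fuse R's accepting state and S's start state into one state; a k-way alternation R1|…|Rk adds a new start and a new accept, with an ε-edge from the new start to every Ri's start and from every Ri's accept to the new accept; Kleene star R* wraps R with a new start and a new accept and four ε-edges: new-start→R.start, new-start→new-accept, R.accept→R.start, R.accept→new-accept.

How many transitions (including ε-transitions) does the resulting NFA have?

24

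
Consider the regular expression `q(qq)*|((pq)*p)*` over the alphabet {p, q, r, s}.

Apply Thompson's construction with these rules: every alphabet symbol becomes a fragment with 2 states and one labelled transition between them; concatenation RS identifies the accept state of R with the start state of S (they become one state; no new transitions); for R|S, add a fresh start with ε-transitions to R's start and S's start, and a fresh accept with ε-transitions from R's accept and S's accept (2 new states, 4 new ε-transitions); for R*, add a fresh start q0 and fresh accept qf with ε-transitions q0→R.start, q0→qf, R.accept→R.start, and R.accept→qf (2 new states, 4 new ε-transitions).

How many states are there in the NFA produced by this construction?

By structural recursion:
Each of the 6 symbol leaves contributes a 2-state fragment.
  qq — 3 states
  (qq)* — 5 states
  q(qq)* — 6 states
  pq — 3 states
  (pq)* — 5 states
  (pq)*p — 6 states
  ((pq)*p)* — 8 states
  q(qq)*|((pq)*p)* — 16 states

16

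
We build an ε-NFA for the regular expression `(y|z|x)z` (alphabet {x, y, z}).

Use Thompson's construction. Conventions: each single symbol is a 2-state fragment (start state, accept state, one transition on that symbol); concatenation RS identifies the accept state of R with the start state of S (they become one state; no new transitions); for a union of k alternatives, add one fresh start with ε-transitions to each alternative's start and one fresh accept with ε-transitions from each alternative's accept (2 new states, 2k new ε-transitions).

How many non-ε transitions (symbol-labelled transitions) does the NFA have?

Recursing over subexpressions:
Each of the 4 symbol leaves contributes exactly 1 symbol transition.
  y|z|x = 3 symbol transitions
  (y|z|x)z = 4 symbol transitions

4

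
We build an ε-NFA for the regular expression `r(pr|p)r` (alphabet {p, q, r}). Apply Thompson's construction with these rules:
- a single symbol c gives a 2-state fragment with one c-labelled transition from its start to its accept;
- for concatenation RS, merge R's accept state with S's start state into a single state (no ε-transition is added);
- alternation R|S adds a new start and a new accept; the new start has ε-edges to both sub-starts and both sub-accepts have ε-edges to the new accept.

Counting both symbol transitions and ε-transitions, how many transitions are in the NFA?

9

Per subexpression:
Each of the 5 symbol leaves contributes 1 transition (1 symbol, 0 ε).
  pr — 2 transitions (2 symbol, 0 ε)
  pr|p — 7 transitions (3 symbol, 4 ε)
  r(pr|p)r — 9 transitions (5 symbol, 4 ε)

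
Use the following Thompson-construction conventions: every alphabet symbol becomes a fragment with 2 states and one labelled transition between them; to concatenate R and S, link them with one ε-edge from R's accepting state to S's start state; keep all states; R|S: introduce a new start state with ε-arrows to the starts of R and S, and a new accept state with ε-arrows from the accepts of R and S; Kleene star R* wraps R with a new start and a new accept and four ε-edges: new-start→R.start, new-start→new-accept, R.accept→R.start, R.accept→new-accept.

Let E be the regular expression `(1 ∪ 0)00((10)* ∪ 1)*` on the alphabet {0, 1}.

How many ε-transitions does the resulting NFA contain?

Per subexpression:
Each of the 7 symbol leaves contributes 0 ε-transitions.
  1 ∪ 0 : 4 ε-transitions
  10 : 1 ε-transition
  (10)* : 5 ε-transitions
  (10)* ∪ 1 : 9 ε-transitions
  ((10)* ∪ 1)* : 13 ε-transitions
  (1 ∪ 0)00((10)* ∪ 1)* : 20 ε-transitions

20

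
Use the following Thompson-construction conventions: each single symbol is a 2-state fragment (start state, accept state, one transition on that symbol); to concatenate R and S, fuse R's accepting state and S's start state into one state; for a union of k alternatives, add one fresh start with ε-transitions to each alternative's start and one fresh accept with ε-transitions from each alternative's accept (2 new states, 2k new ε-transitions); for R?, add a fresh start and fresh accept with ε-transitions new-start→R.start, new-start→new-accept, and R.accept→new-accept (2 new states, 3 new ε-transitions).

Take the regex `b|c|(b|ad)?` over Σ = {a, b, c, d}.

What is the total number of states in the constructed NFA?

15

Building bottom-up:
Each of the 5 symbol leaves contributes a 2-state fragment.
  ad — 3 states
  b|ad — 7 states
  (b|ad)? — 9 states
  b|c|(b|ad)? — 15 states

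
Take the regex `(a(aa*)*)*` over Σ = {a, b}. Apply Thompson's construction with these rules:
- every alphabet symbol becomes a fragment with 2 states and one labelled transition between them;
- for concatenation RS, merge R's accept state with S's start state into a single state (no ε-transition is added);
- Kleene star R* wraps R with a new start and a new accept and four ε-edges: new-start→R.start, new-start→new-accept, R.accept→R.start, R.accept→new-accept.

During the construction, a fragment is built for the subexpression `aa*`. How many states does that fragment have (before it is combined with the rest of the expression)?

5

Fragment for `aa*`:
Each of the 2 symbol leaves contributes a 2-state fragment.
  a* → 4 states
  aa* → 5 states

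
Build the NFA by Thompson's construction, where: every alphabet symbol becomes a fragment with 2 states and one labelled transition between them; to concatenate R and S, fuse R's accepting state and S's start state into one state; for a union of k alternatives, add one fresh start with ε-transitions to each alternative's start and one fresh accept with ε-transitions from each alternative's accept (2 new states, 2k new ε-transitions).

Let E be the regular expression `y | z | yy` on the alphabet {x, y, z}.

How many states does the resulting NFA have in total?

9

Recursing over subexpressions:
Each of the 4 symbol leaves contributes a 2-state fragment.
  yy : 3 states
  y | z | yy : 9 states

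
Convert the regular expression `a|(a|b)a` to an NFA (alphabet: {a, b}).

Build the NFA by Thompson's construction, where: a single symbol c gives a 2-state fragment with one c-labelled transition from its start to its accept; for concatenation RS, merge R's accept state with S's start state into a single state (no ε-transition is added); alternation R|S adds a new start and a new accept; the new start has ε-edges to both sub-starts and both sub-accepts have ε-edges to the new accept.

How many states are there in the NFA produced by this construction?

11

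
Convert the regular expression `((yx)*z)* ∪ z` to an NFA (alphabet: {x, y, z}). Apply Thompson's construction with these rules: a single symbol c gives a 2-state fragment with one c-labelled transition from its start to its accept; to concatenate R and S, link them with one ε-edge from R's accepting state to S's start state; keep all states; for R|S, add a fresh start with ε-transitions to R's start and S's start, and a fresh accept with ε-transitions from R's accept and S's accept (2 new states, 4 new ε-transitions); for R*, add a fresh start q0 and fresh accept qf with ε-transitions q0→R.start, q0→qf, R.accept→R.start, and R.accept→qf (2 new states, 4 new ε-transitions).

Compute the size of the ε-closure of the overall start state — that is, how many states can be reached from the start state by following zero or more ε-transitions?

9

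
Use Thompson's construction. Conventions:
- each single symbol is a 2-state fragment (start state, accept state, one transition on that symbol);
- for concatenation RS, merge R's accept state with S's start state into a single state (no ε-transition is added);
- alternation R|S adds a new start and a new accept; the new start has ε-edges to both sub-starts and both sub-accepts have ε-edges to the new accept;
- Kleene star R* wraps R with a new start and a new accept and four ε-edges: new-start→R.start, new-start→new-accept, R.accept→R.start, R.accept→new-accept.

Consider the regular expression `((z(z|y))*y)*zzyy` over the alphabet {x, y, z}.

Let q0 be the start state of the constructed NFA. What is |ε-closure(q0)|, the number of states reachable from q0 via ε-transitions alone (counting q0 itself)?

5

Let C(F) = |ε-closure(F.start)| within fragment F, and note whether F accepts ε. Symbol fragments have C = 1 and do not accept ε. Then:
  z|y : new start ε-reaches every alternative's start; none of them accept ε, so the new accept is not reached: |ε-closure| = 1 + 1 + 1 = 3
  z(z|y) : same as the first factor's closure: |ε-closure| = 1
  (z(z|y))* : the star's fresh start ε-reaches both the body's start and the fresh accept: |ε-closure| = 2 + 1 = 3
  (z(z|y))*y : the left operand accepts ε, so the closure extends into the next operand (the shared merged state is already counted); |ε-closure| = 3 + (1−1) = 3
  ((z(z|y))*y)* : the star's fresh start ε-reaches both the body's start and the fresh accept: |ε-closure| = 2 + 3 = 5
  ((z(z|y))*y)*zzyy : |ε-closure| = 5 + (1−1) = 5 (closure spills across the concat boundary because the left factor accepts ε)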